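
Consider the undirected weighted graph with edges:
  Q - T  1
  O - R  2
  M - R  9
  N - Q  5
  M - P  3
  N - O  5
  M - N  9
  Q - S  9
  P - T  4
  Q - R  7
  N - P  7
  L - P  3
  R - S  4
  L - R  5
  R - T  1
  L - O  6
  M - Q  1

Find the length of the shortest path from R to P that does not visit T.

Comparing a few candidate routes:
R - O - L - P: 2 + 6 + 3 = 11
R - Q - M - P: 7 + 1 + 3 = 11
R - L - P: 5 + 3 = 8
Shortest: 8.

8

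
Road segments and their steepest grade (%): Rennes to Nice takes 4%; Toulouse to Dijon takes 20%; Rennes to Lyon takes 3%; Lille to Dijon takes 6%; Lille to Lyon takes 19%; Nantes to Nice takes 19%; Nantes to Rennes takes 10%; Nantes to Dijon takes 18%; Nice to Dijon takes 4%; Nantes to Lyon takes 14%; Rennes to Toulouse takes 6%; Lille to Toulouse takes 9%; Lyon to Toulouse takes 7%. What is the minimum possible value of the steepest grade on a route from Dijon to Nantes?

Comparing a few candidate routes:
Dijon→Nice→Rennes→Nantes: max(4, 4, 10) = 10
Dijon→Lille→Toulouse→Lyon→Rennes→Nantes: max(6, 9, 7, 3, 10) = 10
Dijon→Lille→Toulouse→Rennes→Nantes: max(6, 9, 6, 10) = 10
Best route has worst link 10%.

10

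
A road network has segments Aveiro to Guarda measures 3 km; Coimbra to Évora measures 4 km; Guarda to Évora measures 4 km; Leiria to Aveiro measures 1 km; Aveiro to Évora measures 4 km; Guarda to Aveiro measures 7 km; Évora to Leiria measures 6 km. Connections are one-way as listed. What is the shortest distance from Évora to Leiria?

Routes from Évora to Leiria:
Évora - Leiria: 6
Best route has total 6 km.

6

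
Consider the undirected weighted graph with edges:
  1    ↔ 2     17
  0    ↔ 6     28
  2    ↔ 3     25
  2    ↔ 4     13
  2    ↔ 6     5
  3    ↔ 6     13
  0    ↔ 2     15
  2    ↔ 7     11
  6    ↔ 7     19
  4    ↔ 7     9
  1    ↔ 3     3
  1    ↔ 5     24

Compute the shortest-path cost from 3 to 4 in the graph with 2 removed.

41

Paths from 3 to 4 avoiding 2:
3-6-7-4: 13 + 19 + 9 = 41
Best route has total 41.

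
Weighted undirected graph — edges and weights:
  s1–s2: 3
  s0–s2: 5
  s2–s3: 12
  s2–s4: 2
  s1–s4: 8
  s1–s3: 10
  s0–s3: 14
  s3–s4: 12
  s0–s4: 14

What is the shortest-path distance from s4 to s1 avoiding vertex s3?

5

Candidate routes:
s4 - s1: 8
s4 - s2 - s1: 2 + 3 = 5
s4 - s0 - s2 - s1: 14 + 5 + 3 = 22
Best route has total 5.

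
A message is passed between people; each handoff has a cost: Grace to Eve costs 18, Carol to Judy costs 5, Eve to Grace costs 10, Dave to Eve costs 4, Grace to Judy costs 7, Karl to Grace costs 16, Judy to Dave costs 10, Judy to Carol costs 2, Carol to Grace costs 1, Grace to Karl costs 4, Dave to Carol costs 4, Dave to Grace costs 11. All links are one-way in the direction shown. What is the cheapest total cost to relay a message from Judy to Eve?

14

Candidate routes:
Judy → Dave → Carol → Grace → Eve: 10 + 4 + 1 + 18 = 33
Judy → Dave → Eve: 10 + 4 = 14
Judy → Carol → Grace → Eve: 2 + 1 + 18 = 21
Judy → Dave → Grace → Eve: 10 + 11 + 18 = 39
Best route has total 14.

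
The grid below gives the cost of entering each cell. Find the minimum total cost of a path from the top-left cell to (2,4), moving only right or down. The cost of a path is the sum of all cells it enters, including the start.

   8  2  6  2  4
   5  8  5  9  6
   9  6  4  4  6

Best path: (0,0) -> (0,1) -> (0,2) -> (0,3) -> (0,4) -> (1,4) -> (2,4)
Cost: 8 + 2 + 6 + 2 + 4 + 6 + 6 = 34

34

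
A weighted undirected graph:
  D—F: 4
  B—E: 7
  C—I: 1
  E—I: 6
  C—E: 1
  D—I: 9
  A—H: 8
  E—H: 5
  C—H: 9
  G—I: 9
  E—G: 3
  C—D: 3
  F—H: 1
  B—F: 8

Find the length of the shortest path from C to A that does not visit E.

16

Paths from C to A avoiding E:
C→D→F→H→A: 3 + 4 + 1 + 8 = 16
C→H→A: 9 + 8 = 17
C→I→D→F→H→A: 1 + 9 + 4 + 1 + 8 = 23
Best route has total 16.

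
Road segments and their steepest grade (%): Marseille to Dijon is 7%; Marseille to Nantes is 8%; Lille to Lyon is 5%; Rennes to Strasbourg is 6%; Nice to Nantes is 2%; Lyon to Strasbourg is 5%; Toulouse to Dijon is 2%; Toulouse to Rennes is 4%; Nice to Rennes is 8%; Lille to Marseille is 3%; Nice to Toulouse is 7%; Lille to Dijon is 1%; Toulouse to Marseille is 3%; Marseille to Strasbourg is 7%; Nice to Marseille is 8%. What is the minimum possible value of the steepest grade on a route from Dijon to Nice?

Checking several routes:
Dijon→Lille→Lyon→Strasbourg→Marseille→Toulouse→Nice: max(1, 5, 5, 7, 3, 7) = 7
Dijon→Lille→Marseille→Toulouse→Nice: max(1, 3, 3, 7) = 7
Dijon→Lille→Lyon→Strasbourg→Rennes→Toulouse→Nice: max(1, 5, 5, 6, 4, 7) = 7
Dijon→Lille→Marseille→Strasbourg→Rennes→Toulouse→Nice: max(1, 3, 7, 6, 4, 7) = 7
Smallest bottleneck: 7%.

7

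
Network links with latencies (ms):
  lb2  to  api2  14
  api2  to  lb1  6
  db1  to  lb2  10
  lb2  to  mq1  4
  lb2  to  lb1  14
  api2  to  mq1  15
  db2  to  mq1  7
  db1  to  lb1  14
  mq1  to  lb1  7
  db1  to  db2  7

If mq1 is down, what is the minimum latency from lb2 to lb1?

14

Candidate routes:
lb2-api2-lb1: 14 + 6 = 20
lb2-lb1: 14
lb2-db1-lb1: 10 + 14 = 24
Best route has total 14 ms.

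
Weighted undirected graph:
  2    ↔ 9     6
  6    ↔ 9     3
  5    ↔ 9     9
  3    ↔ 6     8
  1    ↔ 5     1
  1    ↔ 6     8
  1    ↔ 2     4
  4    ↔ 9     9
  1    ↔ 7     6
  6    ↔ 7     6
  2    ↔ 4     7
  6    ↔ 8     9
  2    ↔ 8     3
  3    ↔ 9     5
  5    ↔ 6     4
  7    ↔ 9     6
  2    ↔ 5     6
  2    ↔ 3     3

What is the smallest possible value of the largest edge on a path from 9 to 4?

7

Checking several routes:
9 - 6 - 7 - 1 - 5 - 2 - 4: max(3, 6, 6, 1, 6, 7) = 7
9 - 3 - 2 - 4: max(5, 3, 7) = 7
9 - 6 - 5 - 1 - 2 - 4: max(3, 4, 1, 4, 7) = 7
9 - 6 - 7 - 1 - 2 - 4: max(3, 6, 6, 4, 7) = 7
Best route has worst link 7.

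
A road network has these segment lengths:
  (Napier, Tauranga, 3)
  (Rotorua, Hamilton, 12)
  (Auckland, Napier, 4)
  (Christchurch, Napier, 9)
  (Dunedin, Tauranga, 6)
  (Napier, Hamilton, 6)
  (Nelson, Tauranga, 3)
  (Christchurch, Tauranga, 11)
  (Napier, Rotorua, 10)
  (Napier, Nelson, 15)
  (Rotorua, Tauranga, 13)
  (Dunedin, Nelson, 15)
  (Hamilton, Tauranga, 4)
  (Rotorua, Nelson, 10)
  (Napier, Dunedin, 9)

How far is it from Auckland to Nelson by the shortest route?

Checking several routes:
Auckland-Napier-Tauranga-Nelson: 4 + 3 + 3 = 10
Auckland-Napier-Christchurch-Tauranga-Nelson: 4 + 9 + 11 + 3 = 27
Auckland-Napier-Nelson: 4 + 15 = 19
Auckland-Napier-Dunedin-Tauranga-Nelson: 4 + 9 + 6 + 3 = 22
Auckland-Napier-Rotorua-Nelson: 4 + 10 + 10 = 24
Auckland-Napier-Hamilton-Tauranga-Nelson: 4 + 6 + 4 + 3 = 17
Best route has total 10.

10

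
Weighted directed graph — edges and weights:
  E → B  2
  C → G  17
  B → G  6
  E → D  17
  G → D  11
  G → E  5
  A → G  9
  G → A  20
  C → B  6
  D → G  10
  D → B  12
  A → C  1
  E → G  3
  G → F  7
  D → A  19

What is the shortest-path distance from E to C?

24

Checking several routes:
E-G-D-A-C: 3 + 11 + 19 + 1 = 34
E-G-A-C: 3 + 20 + 1 = 24
E-D-A-C: 17 + 19 + 1 = 37
E-B-G-A-C: 2 + 6 + 20 + 1 = 29
The minimum is 24.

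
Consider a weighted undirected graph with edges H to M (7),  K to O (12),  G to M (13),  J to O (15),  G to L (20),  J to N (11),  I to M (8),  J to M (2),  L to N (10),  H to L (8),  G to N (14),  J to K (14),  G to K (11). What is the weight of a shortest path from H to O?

Comparing a few candidate routes:
H - M - J - O: 7 + 2 + 15 = 24
H - M - G - K - O: 7 + 13 + 11 + 12 = 43
H - L - G - K - O: 8 + 20 + 11 + 12 = 51
H - M - J - K - O: 7 + 2 + 14 + 12 = 35
H - L - N - J - O: 8 + 10 + 11 + 15 = 44
The minimum is 24.

24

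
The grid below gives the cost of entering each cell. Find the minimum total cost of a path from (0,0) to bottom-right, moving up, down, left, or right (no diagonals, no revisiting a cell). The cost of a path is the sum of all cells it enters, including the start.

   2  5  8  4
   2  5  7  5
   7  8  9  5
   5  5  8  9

35

Best path: (0,0)→(1,0)→(1,1)→(1,2)→(1,3)→(2,3)→(3,3)
Cost: 2 + 2 + 5 + 7 + 5 + 5 + 9 = 35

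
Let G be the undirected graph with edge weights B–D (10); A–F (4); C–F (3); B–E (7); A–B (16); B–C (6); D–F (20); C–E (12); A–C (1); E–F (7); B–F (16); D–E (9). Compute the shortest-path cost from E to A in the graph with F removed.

Paths from E to A avoiding F:
E-C-A: 12 + 1 = 13
E-B-A: 7 + 16 = 23
E-C-B-A: 12 + 6 + 16 = 34
E-D-B-C-A: 9 + 10 + 6 + 1 = 26
E-D-B-A: 9 + 10 + 16 = 35
E-B-C-A: 7 + 6 + 1 = 14
The minimum is 13.

13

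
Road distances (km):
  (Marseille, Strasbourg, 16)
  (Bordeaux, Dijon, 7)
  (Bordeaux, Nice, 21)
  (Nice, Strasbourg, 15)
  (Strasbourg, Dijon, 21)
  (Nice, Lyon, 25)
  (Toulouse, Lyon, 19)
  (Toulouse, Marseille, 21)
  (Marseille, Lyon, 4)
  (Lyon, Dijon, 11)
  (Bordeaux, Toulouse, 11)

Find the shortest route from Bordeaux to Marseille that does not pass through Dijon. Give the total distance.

32

A few of the Bordeaux→Marseille routes:
Bordeaux → Nice → Strasbourg → Marseille: 21 + 15 + 16 = 52
Bordeaux → Toulouse → Lyon → Nice → Strasbourg → Marseille: 11 + 19 + 25 + 15 + 16 = 86
Bordeaux → Toulouse → Marseille: 11 + 21 = 32
Bordeaux → Nice → Lyon → Marseille: 21 + 25 + 4 = 50
Bordeaux → Toulouse → Lyon → Marseille: 11 + 19 + 4 = 34
The minimum is 32 km.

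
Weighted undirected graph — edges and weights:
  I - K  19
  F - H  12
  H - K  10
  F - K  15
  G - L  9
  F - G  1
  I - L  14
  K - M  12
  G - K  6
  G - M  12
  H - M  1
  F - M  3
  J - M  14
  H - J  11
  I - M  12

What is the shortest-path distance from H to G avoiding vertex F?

Checking several routes:
H-K-M-G: 10 + 12 + 12 = 34
H-M-G: 1 + 12 = 13
H-K-G: 10 + 6 = 16
H-M-K-G: 1 + 12 + 6 = 19
The minimum is 13.

13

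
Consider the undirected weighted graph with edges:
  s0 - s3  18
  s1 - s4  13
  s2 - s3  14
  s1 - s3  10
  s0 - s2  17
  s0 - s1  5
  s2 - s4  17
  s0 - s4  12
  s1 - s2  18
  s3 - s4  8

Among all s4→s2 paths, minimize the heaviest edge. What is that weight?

14

A few of the s4→s2 routes:
s4 - s3 - s1 - s0 - s2: max(8, 10, 5, 17) = 17
s4 - s2: max(17) = 17
s4 - s3 - s2: max(8, 14) = 14
s4 - s0 - s2: max(12, 17) = 17
s4 - s1 - s3 - s2: max(13, 10, 14) = 14
s4 - s0 - s1 - s3 - s2: max(12, 5, 10, 14) = 14
The minimum achievable maximum is 14.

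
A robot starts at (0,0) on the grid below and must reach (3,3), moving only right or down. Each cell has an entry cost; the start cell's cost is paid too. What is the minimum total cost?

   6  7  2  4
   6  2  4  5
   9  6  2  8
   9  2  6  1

Cheapest: r0c0→r1c0→r1c1→r1c2→r2c2→r3c2→r3c3
  6 + 6 + 2 + 4 + 2 + 6 + 1 = 27
For comparison, the top-then-right route costs 33.

27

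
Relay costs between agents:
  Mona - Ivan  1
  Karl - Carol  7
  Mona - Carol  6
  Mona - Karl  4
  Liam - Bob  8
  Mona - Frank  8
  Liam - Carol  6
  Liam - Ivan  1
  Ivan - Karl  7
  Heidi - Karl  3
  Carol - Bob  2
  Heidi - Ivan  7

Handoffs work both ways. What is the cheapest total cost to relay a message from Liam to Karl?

6

Checking several routes:
Liam - Ivan - Mona - Karl: 1 + 1 + 4 = 6
Liam - Ivan - Mona - Carol - Karl: 1 + 1 + 6 + 7 = 15
Liam - Carol - Karl: 6 + 7 = 13
Liam - Ivan - Karl: 1 + 7 = 8
Liam - Ivan - Heidi - Karl: 1 + 7 + 3 = 11
Shortest: 6.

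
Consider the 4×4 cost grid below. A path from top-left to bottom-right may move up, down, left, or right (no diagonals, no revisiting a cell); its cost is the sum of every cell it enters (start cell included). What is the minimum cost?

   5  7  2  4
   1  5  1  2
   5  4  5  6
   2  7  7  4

Path (0,0) (1,0) (1,1) (1,2) (1,3) (2,3) (3,3): 5 + 1 + 5 + 1 + 2 + 6 + 4 = 24.

24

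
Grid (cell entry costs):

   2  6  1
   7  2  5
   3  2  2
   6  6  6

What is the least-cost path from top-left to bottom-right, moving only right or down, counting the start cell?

Best path: (0,0) -> (0,1) -> (1,1) -> (2,1) -> (2,2) -> (3,2)
Cost: 2 + 6 + 2 + 2 + 2 + 6 = 20
(Top row then right column would cost 22.)

20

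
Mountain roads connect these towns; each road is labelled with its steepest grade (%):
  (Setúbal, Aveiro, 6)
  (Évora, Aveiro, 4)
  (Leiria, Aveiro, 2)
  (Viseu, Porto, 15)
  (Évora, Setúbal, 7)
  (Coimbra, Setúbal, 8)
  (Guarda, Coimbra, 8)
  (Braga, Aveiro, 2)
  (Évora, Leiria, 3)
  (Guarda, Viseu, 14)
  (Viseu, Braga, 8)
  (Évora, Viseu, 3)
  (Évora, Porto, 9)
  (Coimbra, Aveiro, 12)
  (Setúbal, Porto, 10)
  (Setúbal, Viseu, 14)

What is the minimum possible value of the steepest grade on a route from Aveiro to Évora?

3

A few of the Aveiro→Évora routes:
Aveiro -> Évora: max(4) = 4
Aveiro -> Setúbal -> Évora: max(6, 7) = 7
Aveiro -> Leiria -> Évora: max(2, 3) = 3
The minimum achievable maximum is 3%.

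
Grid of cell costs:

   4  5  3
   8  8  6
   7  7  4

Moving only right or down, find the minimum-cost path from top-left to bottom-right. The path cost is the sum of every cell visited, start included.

One optimal route is (0,0) → (0,1) → (0,2) → (1,2) → (2,2).
Its cost is 4 + 5 + 3 + 6 + 4 = 22.

22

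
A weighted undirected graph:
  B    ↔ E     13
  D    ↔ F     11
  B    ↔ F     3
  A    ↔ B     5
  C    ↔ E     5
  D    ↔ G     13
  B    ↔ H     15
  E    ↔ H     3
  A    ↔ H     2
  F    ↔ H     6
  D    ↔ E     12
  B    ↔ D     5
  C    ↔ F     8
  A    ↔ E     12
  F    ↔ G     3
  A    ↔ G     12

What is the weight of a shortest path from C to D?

16

Comparing a few candidate routes:
C-F-B-D: 8 + 3 + 5 = 16
C-F-D: 8 + 11 = 19
C-E-D: 5 + 12 = 17
The minimum is 16.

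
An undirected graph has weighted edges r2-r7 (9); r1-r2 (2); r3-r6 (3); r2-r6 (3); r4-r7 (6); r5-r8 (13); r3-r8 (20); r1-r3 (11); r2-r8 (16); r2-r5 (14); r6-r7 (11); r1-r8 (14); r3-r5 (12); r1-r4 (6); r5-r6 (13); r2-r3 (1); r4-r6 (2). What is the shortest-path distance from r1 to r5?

Comparing a few candidate routes:
r1-r2-r6-r5: 2 + 3 + 13 = 18
r1-r2-r6-r3-r5: 2 + 3 + 3 + 12 = 20
r1-r2-r3-r5: 2 + 1 + 12 = 15
r1-r2-r5: 2 + 14 = 16
r1-r2-r3-r6-r5: 2 + 1 + 3 + 13 = 19
The minimum is 15.

15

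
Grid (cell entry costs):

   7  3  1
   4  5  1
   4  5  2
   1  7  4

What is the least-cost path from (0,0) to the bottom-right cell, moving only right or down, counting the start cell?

Path r0c0 -> r0c1 -> r0c2 -> r1c2 -> r2c2 -> r3c2: 7 + 3 + 1 + 1 + 2 + 4 = 18.

18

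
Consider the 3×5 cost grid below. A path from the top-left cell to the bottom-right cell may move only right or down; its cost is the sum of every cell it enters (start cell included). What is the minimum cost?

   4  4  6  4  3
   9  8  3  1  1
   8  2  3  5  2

21

One optimal route is (0,0) -> (0,1) -> (0,2) -> (1,2) -> (1,3) -> (1,4) -> (2,4).
Its cost is 4 + 4 + 6 + 3 + 1 + 1 + 2 = 21.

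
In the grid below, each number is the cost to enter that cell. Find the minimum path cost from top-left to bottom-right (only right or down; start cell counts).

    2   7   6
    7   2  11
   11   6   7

Cheapest: r0c0 -> r0c1 -> r1c1 -> r2c1 -> r2c2
  2 + 7 + 2 + 6 + 7 = 24

24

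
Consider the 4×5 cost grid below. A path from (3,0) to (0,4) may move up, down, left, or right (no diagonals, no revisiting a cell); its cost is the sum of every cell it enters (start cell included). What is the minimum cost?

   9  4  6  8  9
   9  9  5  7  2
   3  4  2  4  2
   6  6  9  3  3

32

Cheapest: (3,0) (2,0) (2,1) (2,2) (2,3) (2,4) (1,4) (0,4)
  6 + 3 + 4 + 2 + 4 + 2 + 2 + 9 = 32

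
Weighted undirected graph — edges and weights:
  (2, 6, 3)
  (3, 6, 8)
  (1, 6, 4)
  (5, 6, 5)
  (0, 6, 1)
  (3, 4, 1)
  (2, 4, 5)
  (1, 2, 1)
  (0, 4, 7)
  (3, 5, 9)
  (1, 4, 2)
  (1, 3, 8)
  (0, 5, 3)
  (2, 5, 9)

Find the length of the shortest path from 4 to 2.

3

Some routes from 4 to 2:
4→3→1→2: 1 + 8 + 1 = 10
4→1→6→2: 2 + 4 + 3 = 9
4→1→2: 2 + 1 = 3
4→2: 5
The minimum is 3.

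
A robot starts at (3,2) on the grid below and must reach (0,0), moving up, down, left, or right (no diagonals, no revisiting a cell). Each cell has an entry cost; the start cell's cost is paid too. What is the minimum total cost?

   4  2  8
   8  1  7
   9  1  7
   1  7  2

17

One optimal route is [3,2] -> [2,2] -> [2,1] -> [1,1] -> [0,1] -> [0,0].
Its cost is 2 + 7 + 1 + 1 + 2 + 4 = 17.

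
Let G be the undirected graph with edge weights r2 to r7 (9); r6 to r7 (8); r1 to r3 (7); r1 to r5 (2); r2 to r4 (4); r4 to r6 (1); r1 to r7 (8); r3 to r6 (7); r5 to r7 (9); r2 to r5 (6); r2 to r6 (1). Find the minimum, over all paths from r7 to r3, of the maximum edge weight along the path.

A few of the r7→r3 routes:
r7 - r6 - r2 - r5 - r1 - r3: max(8, 1, 6, 2, 7) = 8
r7 - r1 - r3: max(8, 7) = 8
r7 - r1 - r5 - r2 - r4 - r6 - r3: max(8, 2, 6, 4, 1, 7) = 8
r7 - r6 - r3: max(8, 7) = 8
r7 - r6 - r4 - r2 - r5 - r1 - r3: max(8, 1, 4, 6, 2, 7) = 8
r7 - r1 - r5 - r2 - r6 - r3: max(8, 2, 6, 1, 7) = 8
Best route has worst link 8.

8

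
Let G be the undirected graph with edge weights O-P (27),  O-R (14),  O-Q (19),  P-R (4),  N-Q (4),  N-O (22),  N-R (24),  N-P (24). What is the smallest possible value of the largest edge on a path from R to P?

A few of the R→P routes:
R - N - P: max(24, 24) = 24
R - P: max(4) = 4
R - O - Q - N - P: max(14, 19, 4, 24) = 24
The minimum achievable maximum is 4.

4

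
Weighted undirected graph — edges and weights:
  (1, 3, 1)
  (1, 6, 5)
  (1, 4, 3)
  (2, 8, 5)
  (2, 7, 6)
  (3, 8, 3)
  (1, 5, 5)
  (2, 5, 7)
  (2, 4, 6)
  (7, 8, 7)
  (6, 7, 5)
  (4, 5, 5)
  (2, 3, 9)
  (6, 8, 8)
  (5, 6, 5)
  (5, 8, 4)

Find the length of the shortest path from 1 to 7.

Comparing a few candidate routes:
1-3-8-2-7: 1 + 3 + 5 + 6 = 15
1-4-2-7: 3 + 6 + 6 = 15
1-3-8-7: 1 + 3 + 7 = 11
1-6-7: 5 + 5 = 10
1-5-6-7: 5 + 5 + 5 = 15
Best route has total 10.

10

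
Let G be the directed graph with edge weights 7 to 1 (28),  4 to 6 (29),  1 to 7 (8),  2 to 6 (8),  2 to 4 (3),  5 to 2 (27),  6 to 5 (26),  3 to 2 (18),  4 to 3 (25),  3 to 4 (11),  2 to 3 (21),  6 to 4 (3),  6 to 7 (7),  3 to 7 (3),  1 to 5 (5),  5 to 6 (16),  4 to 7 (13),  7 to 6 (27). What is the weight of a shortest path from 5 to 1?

A few of the 5→1 routes:
5 -> 6 -> 7 -> 1: 16 + 7 + 28 = 51
5 -> 6 -> 4 -> 7 -> 1: 16 + 3 + 13 + 28 = 60
5 -> 6 -> 4 -> 3 -> 7 -> 1: 16 + 3 + 25 + 3 + 28 = 75
5 -> 2 -> 6 -> 7 -> 1: 27 + 8 + 7 + 28 = 70
5 -> 2 -> 4 -> 7 -> 1: 27 + 3 + 13 + 28 = 71
Best route has total 51.

51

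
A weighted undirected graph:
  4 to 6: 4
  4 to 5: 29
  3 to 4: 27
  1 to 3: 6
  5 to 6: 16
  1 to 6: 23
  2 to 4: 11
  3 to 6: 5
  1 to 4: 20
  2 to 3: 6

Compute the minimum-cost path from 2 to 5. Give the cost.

Checking several routes:
2 -> 3 -> 6 -> 5: 6 + 5 + 16 = 27
2 -> 4 -> 6 -> 5: 11 + 4 + 16 = 31
2 -> 3 -> 1 -> 4 -> 6 -> 5: 6 + 6 + 20 + 4 + 16 = 52
2 -> 3 -> 1 -> 6 -> 5: 6 + 6 + 23 + 16 = 51
2 -> 4 -> 5: 11 + 29 = 40
2 -> 3 -> 6 -> 4 -> 5: 6 + 5 + 4 + 29 = 44
Shortest: 27.

27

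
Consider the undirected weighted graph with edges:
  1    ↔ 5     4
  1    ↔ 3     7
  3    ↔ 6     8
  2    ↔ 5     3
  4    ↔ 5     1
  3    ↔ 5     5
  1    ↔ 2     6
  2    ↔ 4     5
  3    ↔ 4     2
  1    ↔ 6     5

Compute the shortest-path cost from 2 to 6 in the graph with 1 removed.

Routes from 2 to 6 avoiding 1:
2 -> 4 -> 5 -> 3 -> 6: 5 + 1 + 5 + 8 = 19
2 -> 5 -> 4 -> 3 -> 6: 3 + 1 + 2 + 8 = 14
2 -> 4 -> 3 -> 6: 5 + 2 + 8 = 15
2 -> 5 -> 3 -> 6: 3 + 5 + 8 = 16
The minimum is 14.

14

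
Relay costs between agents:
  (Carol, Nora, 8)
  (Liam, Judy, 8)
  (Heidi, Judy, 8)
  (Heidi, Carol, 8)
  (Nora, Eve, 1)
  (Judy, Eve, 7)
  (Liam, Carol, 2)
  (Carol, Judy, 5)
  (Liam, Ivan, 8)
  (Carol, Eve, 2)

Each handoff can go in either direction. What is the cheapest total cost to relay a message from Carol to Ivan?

Some routes from Carol to Ivan:
Carol → Liam → Ivan: 2 + 8 = 10
Carol → Nora → Eve → Judy → Liam → Ivan: 8 + 1 + 7 + 8 + 8 = 32
Carol → Judy → Liam → Ivan: 5 + 8 + 8 = 21
Carol → Eve → Judy → Liam → Ivan: 2 + 7 + 8 + 8 = 25
The minimum is 10.

10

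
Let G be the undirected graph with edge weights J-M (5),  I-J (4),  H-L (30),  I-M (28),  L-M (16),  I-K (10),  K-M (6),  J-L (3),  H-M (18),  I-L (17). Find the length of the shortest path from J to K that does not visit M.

Candidate routes:
J -> I -> K: 4 + 10 = 14
J -> L -> I -> K: 3 + 17 + 10 = 30
Best route has total 14.

14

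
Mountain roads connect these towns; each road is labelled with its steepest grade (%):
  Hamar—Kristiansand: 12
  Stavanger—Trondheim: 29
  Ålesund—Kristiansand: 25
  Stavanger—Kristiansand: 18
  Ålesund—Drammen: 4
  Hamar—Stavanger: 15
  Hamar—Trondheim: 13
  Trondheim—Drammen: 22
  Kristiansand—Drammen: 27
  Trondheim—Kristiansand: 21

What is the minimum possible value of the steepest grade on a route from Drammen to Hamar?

Some routes from Drammen to Hamar:
Drammen -> Trondheim -> Kristiansand -> Stavanger -> Hamar: max(22, 21, 18, 15) = 22
Drammen -> Trondheim -> Kristiansand -> Hamar: max(22, 21, 12) = 22
Drammen -> Trondheim -> Hamar: max(22, 13) = 22
Best route has worst link 22%.

22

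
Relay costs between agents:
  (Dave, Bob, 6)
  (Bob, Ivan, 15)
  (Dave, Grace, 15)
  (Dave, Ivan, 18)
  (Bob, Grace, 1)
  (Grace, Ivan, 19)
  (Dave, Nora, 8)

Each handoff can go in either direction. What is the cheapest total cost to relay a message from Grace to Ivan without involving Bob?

19

Routes from Grace to Ivan avoiding Bob:
Grace-Dave-Ivan: 15 + 18 = 33
Grace-Ivan: 19
Best route has total 19.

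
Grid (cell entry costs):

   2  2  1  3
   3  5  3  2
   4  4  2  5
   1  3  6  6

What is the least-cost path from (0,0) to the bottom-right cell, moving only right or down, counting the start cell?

21

Take (0,0) → (0,1) → (0,2) → (0,3) → (1,3) → (2,3) → (3,3) for a total of 2 + 2 + 1 + 3 + 2 + 5 + 6 = 21.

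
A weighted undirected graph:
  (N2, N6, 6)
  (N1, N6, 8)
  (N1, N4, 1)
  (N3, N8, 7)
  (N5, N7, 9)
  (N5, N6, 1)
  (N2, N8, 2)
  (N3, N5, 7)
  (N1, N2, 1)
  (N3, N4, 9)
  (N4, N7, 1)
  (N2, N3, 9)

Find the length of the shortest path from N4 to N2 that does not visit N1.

A few of the N4→N2 routes:
N4 -> N3 -> N2: 9 + 9 = 18
N4 -> N7 -> N5 -> N6 -> N2: 1 + 9 + 1 + 6 = 17
N4 -> N3 -> N8 -> N2: 9 + 7 + 2 = 18
Shortest: 17.

17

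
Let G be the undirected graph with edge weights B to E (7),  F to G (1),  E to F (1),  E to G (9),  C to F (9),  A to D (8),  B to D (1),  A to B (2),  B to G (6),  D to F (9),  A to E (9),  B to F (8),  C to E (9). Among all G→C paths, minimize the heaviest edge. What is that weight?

Some routes from G to C:
G-F-D-A-E-C: max(1, 9, 8, 9, 9) = 9
G-F-D-A-B-E-C: max(1, 9, 8, 2, 7, 9) = 9
G-F-C: max(1, 9) = 9
Best route has worst link 9.

9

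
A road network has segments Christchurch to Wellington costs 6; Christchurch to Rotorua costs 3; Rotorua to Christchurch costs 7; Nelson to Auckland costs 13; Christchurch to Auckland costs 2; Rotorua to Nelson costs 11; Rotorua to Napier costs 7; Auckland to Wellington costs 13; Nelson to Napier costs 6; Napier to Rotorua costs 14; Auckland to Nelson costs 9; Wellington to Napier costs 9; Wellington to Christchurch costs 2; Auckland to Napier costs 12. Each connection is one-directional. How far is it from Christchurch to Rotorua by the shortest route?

3

A few of the Christchurch→Rotorua routes:
Christchurch -> Rotorua: 3
Christchurch -> Wellington -> Napier -> Rotorua: 6 + 9 + 14 = 29
Christchurch -> Auckland -> Napier -> Rotorua: 2 + 12 + 14 = 28
Best route has total 3.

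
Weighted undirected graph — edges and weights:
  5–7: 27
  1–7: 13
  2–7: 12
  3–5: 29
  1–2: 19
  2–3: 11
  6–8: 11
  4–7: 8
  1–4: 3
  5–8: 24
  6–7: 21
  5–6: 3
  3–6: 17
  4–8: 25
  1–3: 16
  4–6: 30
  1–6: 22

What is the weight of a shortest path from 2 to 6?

Comparing a few candidate routes:
2 - 7 - 6: 12 + 21 = 33
2 - 3 - 6: 11 + 17 = 28
2 - 1 - 6: 19 + 22 = 41
Shortest: 28.

28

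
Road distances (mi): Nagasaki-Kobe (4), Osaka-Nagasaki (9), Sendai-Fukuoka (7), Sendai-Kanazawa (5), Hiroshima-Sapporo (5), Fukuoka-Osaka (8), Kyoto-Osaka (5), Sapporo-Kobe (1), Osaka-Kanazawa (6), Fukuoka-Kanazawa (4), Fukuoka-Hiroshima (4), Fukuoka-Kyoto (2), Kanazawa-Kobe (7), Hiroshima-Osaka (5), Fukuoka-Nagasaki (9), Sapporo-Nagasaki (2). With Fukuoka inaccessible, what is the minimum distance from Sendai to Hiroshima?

16

Comparing a few candidate routes:
Sendai - Kanazawa - Osaka - Nagasaki - Sapporo - Hiroshima: 5 + 6 + 9 + 2 + 5 = 27
Sendai - Kanazawa - Osaka - Hiroshima: 5 + 6 + 5 = 16
Sendai - Kanazawa - Kobe - Nagasaki - Sapporo - Hiroshima: 5 + 7 + 4 + 2 + 5 = 23
Sendai - Kanazawa - Kobe - Sapporo - Hiroshima: 5 + 7 + 1 + 5 = 18
Best route has total 16 mi.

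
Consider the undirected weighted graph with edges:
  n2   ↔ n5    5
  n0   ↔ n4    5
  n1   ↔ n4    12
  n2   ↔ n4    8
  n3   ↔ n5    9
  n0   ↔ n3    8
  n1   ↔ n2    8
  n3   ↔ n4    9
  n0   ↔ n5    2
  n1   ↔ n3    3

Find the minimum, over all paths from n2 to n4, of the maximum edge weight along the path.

5

Some routes from n2 to n4:
n2 -> n5 -> n0 -> n4: max(5, 2, 5) = 5
n2 -> n4: max(8) = 8
n2 -> n1 -> n3 -> n0 -> n4: max(8, 3, 8, 5) = 8
Best route has worst link 5.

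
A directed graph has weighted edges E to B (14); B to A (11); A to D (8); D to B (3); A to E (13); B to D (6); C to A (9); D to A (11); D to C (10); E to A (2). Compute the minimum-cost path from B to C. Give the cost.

Paths from B to C:
B → A → D → C: 11 + 8 + 10 = 29
B → D → C: 6 + 10 = 16
The minimum is 16.

16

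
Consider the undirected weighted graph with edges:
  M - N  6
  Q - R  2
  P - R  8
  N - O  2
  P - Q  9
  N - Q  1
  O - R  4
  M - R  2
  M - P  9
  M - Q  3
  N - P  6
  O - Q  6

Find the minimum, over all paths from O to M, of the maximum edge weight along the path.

2

Checking several routes:
O→R→Q→M: max(4, 2, 3) = 4
O→Q→M: max(6, 3) = 6
O→N→Q→M: max(2, 1, 3) = 3
O→Q→R→M: max(6, 2, 2) = 6
O→N→Q→R→M: max(2, 1, 2, 2) = 2
O→R→M: max(4, 2) = 4
Best route has worst link 2.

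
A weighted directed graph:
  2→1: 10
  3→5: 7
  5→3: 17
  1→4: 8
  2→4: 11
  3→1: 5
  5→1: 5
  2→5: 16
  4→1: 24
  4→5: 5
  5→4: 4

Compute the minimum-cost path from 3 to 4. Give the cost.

Paths from 3 to 4:
3→5→4: 7 + 4 = 11
3→5→1→4: 7 + 5 + 8 = 20
3→1→4: 5 + 8 = 13
Shortest: 11.

11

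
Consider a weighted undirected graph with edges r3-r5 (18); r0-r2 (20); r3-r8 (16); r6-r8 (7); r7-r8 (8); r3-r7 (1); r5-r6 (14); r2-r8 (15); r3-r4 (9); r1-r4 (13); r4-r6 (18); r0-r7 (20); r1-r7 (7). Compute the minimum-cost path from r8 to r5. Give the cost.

21

Comparing a few candidate routes:
r8→r3→r5: 16 + 18 = 34
r8→r7→r3→r4→r6→r5: 8 + 1 + 9 + 18 + 14 = 50
r8→r7→r3→r5: 8 + 1 + 18 = 27
r8→r6→r4→r3→r5: 7 + 18 + 9 + 18 = 52
r8→r6→r5: 7 + 14 = 21
The minimum is 21.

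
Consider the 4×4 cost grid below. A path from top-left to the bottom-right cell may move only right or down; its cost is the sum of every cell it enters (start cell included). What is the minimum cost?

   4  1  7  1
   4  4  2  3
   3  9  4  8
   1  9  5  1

21

Cheapest: (0,0)→(0,1)→(1,1)→(1,2)→(2,2)→(3,2)→(3,3)
  4 + 1 + 4 + 2 + 4 + 5 + 1 = 21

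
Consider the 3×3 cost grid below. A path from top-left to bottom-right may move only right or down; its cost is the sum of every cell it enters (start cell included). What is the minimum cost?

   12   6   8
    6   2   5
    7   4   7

Best path: r0c0 -> r0c1 -> r1c1 -> r2c1 -> r2c2
Cost: 12 + 6 + 2 + 4 + 7 = 31

31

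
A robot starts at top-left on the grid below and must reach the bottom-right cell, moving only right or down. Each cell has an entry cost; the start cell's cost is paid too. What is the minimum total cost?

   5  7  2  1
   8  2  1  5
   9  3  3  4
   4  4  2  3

23

Path r0c0 r0c1 r0c2 r1c2 r2c2 r3c2 r3c3: 5 + 7 + 2 + 1 + 3 + 2 + 3 = 23.
(Top row then right column would cost 27.)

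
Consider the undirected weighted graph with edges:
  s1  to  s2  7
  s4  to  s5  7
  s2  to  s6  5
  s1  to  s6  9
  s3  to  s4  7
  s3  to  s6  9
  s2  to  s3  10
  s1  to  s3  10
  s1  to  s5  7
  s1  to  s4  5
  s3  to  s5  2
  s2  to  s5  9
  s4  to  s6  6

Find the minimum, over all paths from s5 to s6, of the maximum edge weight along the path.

A few of the s5→s6 routes:
s5-s1-s4-s6: max(7, 5, 6) = 7
s5-s1-s2-s6: max(7, 7, 5) = 7
s5-s4-s1-s2-s6: max(7, 5, 7, 5) = 7
s5-s4-s6: max(7, 6) = 7
Best route has worst link 7.

7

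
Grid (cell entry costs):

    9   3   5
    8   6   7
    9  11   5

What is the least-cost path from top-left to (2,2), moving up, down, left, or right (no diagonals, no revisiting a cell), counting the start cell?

29

Path (0,0) (0,1) (0,2) (1,2) (2,2): 9 + 3 + 5 + 7 + 5 = 29.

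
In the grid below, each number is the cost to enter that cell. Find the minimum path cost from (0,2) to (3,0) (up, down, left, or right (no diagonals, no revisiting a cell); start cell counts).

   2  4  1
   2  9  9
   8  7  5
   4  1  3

Best path: (0,2)→(0,1)→(0,0)→(1,0)→(2,0)→(3,0)
Cost: 1 + 4 + 2 + 2 + 8 + 4 = 21

21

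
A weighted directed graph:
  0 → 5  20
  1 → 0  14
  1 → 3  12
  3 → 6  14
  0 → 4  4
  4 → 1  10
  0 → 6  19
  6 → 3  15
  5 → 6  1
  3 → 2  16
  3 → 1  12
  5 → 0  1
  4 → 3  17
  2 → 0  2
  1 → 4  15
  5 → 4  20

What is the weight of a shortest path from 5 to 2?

32

A few of the 5→2 routes:
5-4-3-2: 20 + 17 + 16 = 53
5-4-1-3-2: 20 + 10 + 12 + 16 = 58
5-6-3-2: 1 + 15 + 16 = 32
5-0-6-3-2: 1 + 19 + 15 + 16 = 51
5-0-4-3-2: 1 + 4 + 17 + 16 = 38
5-0-4-1-3-2: 1 + 4 + 10 + 12 + 16 = 43
Best route has total 32.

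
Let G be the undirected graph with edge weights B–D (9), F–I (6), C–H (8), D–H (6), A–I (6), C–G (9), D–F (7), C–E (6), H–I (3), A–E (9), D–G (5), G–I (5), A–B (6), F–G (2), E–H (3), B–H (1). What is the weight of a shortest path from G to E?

Checking several routes:
G → D → H → E: 5 + 6 + 3 = 14
G → F → I → H → E: 2 + 6 + 3 + 3 = 14
G → I → H → E: 5 + 3 + 3 = 11
Best route has total 11.

11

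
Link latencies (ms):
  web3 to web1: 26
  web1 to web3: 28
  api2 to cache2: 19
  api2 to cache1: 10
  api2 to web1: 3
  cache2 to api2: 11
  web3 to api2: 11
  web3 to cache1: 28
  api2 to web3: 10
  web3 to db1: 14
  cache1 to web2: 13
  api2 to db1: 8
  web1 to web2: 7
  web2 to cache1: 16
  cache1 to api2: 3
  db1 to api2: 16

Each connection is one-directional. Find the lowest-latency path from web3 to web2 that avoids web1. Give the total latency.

Candidate routes:
web3-cache1-web2: 28 + 13 = 41
web3-api2-cache1-web2: 11 + 10 + 13 = 34
web3-db1-api2-cache1-web2: 14 + 16 + 10 + 13 = 53
Best route has total 34 ms.

34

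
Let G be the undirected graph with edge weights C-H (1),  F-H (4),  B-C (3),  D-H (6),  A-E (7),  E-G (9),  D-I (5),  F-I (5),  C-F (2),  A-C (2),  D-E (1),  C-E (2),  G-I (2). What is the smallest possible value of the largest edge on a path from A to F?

2

A few of the A→F routes:
A → C → E → D → I → F: max(2, 2, 1, 5, 5) = 5
A → C → H → F: max(2, 1, 4) = 4
A → C → F: max(2, 2) = 2
Smallest bottleneck: 2.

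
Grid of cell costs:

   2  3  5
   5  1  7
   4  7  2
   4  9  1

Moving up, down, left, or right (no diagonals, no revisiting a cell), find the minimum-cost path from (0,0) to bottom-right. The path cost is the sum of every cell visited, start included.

16

One optimal route is [0,0] [0,1] [1,1] [1,2] [2,2] [3,2].
Its cost is 2 + 3 + 1 + 7 + 2 + 1 = 16.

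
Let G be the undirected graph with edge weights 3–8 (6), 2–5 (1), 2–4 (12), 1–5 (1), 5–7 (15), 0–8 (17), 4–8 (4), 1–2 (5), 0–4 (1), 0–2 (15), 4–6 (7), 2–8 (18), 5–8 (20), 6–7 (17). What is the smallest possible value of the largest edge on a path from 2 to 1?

Some routes from 2 to 1:
2 → 5 → 1: max(1, 1) = 1
2 → 1: max(5) = 5
2 → 8 → 0 → 4 → 6 → 7 → 5 → 1: max(18, 17, 1, 7, 17, 15, 1) = 18
2 → 0 → 8 → 4 → 6 → 7 → 5 → 1: max(15, 17, 4, 7, 17, 15, 1) = 17
2 → 0 → 4 → 6 → 7 → 5 → 1: max(15, 1, 7, 17, 15, 1) = 17
2 → 4 → 6 → 7 → 5 → 1: max(12, 7, 17, 15, 1) = 17
Best route has worst link 1.

1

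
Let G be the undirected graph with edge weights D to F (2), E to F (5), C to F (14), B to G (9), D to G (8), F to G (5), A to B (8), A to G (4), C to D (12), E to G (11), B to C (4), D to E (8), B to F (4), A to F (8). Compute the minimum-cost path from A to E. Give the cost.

Comparing a few candidate routes:
A → G → E: 4 + 11 = 15
A → F → E: 8 + 5 = 13
A → G → F → E: 4 + 5 + 5 = 14
Best route has total 13.

13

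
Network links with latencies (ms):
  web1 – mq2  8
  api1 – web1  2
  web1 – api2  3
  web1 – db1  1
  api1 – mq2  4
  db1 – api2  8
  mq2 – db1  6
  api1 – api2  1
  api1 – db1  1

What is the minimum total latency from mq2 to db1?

5

Comparing a few candidate routes:
mq2 → web1 → db1: 8 + 1 = 9
mq2 → api1 → db1: 4 + 1 = 5
mq2 → db1: 6
mq2 → api1 → web1 → db1: 4 + 2 + 1 = 7
Best route has total 5 ms.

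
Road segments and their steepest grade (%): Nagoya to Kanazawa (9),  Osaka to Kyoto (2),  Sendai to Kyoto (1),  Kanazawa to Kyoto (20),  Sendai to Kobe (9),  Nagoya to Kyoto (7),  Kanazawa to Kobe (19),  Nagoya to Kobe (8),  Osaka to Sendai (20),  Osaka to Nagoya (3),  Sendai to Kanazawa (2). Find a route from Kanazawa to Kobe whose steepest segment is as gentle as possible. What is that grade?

Comparing a few candidate routes:
Kanazawa -> Nagoya -> Kobe: max(9, 8) = 9
Kanazawa -> Nagoya -> Osaka -> Kyoto -> Sendai -> Kobe: max(9, 3, 2, 1, 9) = 9
Kanazawa -> Sendai -> Kyoto -> Nagoya -> Kobe: max(2, 1, 7, 8) = 8
Kanazawa -> Nagoya -> Kyoto -> Sendai -> Kobe: max(9, 7, 1, 9) = 9
Kanazawa -> Sendai -> Kyoto -> Osaka -> Nagoya -> Kobe: max(2, 1, 2, 3, 8) = 8
The minimum achievable maximum is 8%.

8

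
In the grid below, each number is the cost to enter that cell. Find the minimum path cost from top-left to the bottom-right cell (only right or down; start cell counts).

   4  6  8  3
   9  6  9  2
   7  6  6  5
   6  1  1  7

31

Path [0,0] → [0,1] → [1,1] → [2,1] → [3,1] → [3,2] → [3,3]: 4 + 6 + 6 + 6 + 1 + 1 + 7 = 31.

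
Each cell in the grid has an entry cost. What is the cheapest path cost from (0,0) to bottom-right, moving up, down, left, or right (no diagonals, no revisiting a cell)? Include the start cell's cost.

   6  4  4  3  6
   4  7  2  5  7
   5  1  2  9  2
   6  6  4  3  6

31

Path r0c0→r0c1→r0c2→r1c2→r2c2→r3c2→r3c3→r3c4: 6 + 4 + 4 + 2 + 2 + 4 + 3 + 6 = 31.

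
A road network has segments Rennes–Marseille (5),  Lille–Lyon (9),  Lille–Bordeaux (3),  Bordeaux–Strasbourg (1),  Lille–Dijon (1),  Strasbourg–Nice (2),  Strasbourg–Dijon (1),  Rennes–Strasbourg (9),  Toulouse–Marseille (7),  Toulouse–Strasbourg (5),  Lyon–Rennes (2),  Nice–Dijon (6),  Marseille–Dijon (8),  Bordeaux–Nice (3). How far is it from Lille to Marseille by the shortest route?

A few of the Lille→Marseille routes:
Lille -> Dijon -> Marseille: 1 + 8 = 9
Lille -> Bordeaux -> Strasbourg -> Dijon -> Marseille: 3 + 1 + 1 + 8 = 13
Lille -> Dijon -> Strasbourg -> Toulouse -> Marseille: 1 + 1 + 5 + 7 = 14
Lille -> Lyon -> Rennes -> Marseille: 9 + 2 + 5 = 16
Shortest: 9 mi.

9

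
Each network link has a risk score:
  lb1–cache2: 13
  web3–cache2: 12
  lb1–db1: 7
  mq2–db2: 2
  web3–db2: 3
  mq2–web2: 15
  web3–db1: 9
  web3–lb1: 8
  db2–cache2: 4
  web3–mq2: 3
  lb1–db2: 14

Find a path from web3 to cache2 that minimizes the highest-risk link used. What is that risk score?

A few of the web3→cache2 routes:
web3 -> db1 -> lb1 -> cache2: max(9, 7, 13) = 13
web3 -> mq2 -> db2 -> cache2: max(3, 2, 4) = 4
web3 -> db2 -> cache2: max(3, 4) = 4
web3 -> lb1 -> cache2: max(8, 13) = 13
web3 -> cache2: max(12) = 12
Smallest bottleneck: 4.

4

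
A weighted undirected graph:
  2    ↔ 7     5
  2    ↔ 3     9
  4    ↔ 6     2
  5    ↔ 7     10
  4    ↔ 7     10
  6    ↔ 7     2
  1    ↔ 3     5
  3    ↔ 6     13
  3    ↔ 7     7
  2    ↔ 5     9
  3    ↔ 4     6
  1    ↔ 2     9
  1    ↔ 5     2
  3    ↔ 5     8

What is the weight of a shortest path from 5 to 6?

Some routes from 5 to 6:
5 - 1 - 3 - 4 - 6: 2 + 5 + 6 + 2 = 15
5 - 7 - 6: 10 + 2 = 12
5 - 1 - 3 - 7 - 6: 2 + 5 + 7 + 2 = 16
Best route has total 12.

12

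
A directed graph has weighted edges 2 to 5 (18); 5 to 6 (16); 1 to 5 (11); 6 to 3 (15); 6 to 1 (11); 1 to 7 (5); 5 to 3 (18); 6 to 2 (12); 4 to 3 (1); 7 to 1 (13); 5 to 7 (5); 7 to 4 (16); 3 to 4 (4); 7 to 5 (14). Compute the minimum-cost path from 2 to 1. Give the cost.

Paths from 2 to 1:
2 - 5 - 6 - 1: 18 + 16 + 11 = 45
2 - 5 - 7 - 1: 18 + 5 + 13 = 36
Shortest: 36.

36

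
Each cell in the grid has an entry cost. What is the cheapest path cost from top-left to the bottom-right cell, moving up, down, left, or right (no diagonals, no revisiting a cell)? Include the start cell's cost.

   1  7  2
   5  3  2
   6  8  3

14

One optimal route is (0,0) -> (1,0) -> (1,1) -> (1,2) -> (2,2).
Its cost is 1 + 5 + 3 + 2 + 3 = 14.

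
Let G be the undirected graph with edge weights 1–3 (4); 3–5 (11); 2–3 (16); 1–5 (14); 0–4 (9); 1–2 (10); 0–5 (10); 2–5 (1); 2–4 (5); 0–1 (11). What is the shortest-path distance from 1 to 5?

A few of the 1→5 routes:
1-2-5: 10 + 1 = 11
1-5: 14
1-0-5: 11 + 10 = 21
1-3-2-5: 4 + 16 + 1 = 21
1-3-5: 4 + 11 = 15
1-0-4-2-5: 11 + 9 + 5 + 1 = 26
The minimum is 11.

11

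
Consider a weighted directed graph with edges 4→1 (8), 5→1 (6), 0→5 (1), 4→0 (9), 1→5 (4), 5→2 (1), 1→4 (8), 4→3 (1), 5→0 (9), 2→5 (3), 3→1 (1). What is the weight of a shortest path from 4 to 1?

2

Paths from 4 to 1:
4-1: 8
4-0-5-1: 9 + 1 + 6 = 16
4-3-1: 1 + 1 = 2
Best route has total 2.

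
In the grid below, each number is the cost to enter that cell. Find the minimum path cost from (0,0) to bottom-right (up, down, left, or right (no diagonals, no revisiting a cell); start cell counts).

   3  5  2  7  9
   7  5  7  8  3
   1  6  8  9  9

Path r0c0 -> r0c1 -> r0c2 -> r0c3 -> r1c3 -> r1c4 -> r2c4: 3 + 5 + 2 + 7 + 8 + 3 + 9 = 37.

37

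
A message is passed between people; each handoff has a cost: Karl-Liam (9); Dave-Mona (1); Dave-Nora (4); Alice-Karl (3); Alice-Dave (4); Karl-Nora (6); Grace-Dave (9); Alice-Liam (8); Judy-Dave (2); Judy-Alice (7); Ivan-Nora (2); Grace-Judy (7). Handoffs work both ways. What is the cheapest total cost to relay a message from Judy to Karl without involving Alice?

Candidate routes:
Judy -> Grace -> Dave -> Nora -> Karl: 7 + 9 + 4 + 6 = 26
Judy -> Dave -> Nora -> Karl: 2 + 4 + 6 = 12
The minimum is 12.

12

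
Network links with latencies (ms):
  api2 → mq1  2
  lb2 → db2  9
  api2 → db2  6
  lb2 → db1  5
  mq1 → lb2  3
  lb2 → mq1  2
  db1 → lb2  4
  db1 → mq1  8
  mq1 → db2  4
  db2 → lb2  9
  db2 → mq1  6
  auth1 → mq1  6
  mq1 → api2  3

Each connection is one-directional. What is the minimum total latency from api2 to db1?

10

Routes from api2 to db1:
api2 → mq1 → db2 → lb2 → db1: 2 + 4 + 9 + 5 = 20
api2 → mq1 → lb2 → db1: 2 + 3 + 5 = 10
api2 → db2 → mq1 → lb2 → db1: 6 + 6 + 3 + 5 = 20
api2 → db2 → lb2 → db1: 6 + 9 + 5 = 20
The minimum is 10 ms.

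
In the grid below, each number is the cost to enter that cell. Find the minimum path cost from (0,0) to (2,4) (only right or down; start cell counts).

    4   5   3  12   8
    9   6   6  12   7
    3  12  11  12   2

39

Best path: (0,0)→(0,1)→(0,2)→(1,2)→(1,3)→(1,4)→(2,4)
Cost: 4 + 5 + 3 + 6 + 12 + 7 + 2 = 39
(Top row then right column would cost 41.)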